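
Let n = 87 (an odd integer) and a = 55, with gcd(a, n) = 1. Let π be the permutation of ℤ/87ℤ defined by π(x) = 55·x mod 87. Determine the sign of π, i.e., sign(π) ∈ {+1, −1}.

-1

Start at x=49: 49 → 85 → 64 → 40 → 25 → 70 → 22 → … (one orbit).
Cycle type of π: 28×3 + 1×3; total 6 cycles.
6 cycles on 87: each ℓ→(−1)^(ℓ−1), product (−1)^81 = -1.
Via Zolotarev, sign(π_{55}) = (55|87) = -1.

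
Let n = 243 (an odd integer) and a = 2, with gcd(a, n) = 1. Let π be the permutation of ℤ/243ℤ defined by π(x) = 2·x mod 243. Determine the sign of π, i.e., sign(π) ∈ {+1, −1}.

-1

Start at x=190: 190 → 137 → 31 → 62 → 124 → 5 → 10 → … (one orbit).
Cycle lengths of π_2 on ℤ/243ℤ: [162, 54, 18, 6, 2, 1]; 6 cycles in total.
n − c = 243 − 6 = 237; sign = (−1)^237 = -1.
Via Zolotarev, sign(π_{2}) = (2|243) = -1.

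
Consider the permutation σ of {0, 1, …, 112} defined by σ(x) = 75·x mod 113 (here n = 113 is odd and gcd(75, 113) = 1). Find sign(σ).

-1

Orbit of 45 under x↦75x: [45, 98, 5, 36, 101, 4, 74]… (length divides ord_113(75)).
Decompose π into cycles: lengths [112, 1] (2 cycles, including the fixed point 0).
n − c = 113 − 2 = 111; sign = (−1)^111 = -1.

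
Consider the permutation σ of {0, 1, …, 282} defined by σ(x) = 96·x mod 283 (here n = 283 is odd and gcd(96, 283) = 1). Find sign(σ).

+1

Start at x=70: 70 → 211 → 163 → 83 → 44 → 262 → 248 → … (one orbit).
The orbit structure of x ↦ 96x mod 283: 3 orbits of sizes [141, 141, 1].
With 3 cycles on 283 points, sign = (−1)^{283−3} = +1.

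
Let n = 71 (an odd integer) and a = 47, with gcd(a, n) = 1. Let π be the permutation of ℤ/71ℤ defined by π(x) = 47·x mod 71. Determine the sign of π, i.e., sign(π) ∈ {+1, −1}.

Orbit of 29 under x↦47x: [29, 14, 19, 41, 10, 44, 9]… (length divides ord_71(47)).
2 cycles of lengths [70, 1].
With 2 cycles on 71 points, sign = (−1)^{71−2} = -1.

-1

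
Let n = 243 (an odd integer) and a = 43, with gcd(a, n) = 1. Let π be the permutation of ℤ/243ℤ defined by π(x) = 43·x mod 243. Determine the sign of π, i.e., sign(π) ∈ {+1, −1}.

+1

Trace 142: π^k(142) = [142, 31, 118, 214, 211, 82, 124] for k=0..6.
Cycle type of π: 81×2 + 27×2 + 9×2 + 3×2 + 1×3; total 11 cycles.
11 cycles on 243: each ℓ→(−1)^(ℓ−1), product (−1)^232 = +1.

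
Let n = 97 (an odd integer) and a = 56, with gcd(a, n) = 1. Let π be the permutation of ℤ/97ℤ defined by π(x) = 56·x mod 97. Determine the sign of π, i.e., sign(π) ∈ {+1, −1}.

-1

Orbit of 20 under x↦56x: [20, 53, 58, 47, 13, 49, 28]… (length divides ord_97(56)).
Cycle type of π: 96 + 1; total 2 cycles.
Σ(ℓ_i−1) = 97−2 = 95; sign = (−1)^95 = -1.
Zolotarev: (56|97) = -1, matching the cycle-count sign.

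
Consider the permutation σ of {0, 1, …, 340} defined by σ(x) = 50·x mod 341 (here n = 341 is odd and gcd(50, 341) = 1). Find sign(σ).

Orbit of 50 under x↦50x: [50, 113, 194, 152, 98, 126, 162]… (length divides ord_341(50)).
Cycle type of π: 30×10 + 15×2 + 10 + 1; total 14 cycles.
Σ(ℓ_i−1) = 341−14 = 327; sign = (−1)^327 = -1.

-1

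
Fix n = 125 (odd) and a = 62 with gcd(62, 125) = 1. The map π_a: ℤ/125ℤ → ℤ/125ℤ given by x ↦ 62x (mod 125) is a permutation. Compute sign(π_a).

Start at x=43: 43 → 41 → 42 → 104 → 73 → 26 → 112 → … (one orbit).
Decompose π into cycles: lengths [100, 20, 4, 1] (4 cycles, including the fixed point 0).
4 cycles on 125: each ℓ→(−1)^(ℓ−1), product (−1)^121 = -1.
The Jacobi symbol (62|125) = -1 (Zolotarev) agrees.

-1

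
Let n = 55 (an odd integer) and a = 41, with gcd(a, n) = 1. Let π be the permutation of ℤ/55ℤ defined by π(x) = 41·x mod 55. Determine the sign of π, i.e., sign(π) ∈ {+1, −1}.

Start at x=1: 1 → 41 → 31 → 6 → 26 → 21 → 36 → … (one orbit).
Cycle type of π: 10×5 + 1×5; total 10 cycles.
55 − 10 = 45 transpositions; sign(π) = (−1)^45 = -1.

-1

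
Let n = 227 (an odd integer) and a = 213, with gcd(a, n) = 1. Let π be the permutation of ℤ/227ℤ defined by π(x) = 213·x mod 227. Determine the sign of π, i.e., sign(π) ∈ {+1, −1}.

Trace 161: π^k(161) = [161, 16, 3, 185, 134, 167, 159] for k=0..6.
Cycle type of π: 113×2 + 1; total 3 cycles.
3 cycles on 227: each ℓ→(−1)^(ℓ−1), product (−1)^224 = +1.

+1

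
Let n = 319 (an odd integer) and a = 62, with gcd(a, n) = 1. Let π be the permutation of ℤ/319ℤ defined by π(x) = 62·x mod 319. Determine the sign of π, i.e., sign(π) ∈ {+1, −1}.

Trace 262: π^k(262) = [262, 294, 45, 238, 82, 299, 36] for k=0..6.
Cycle lengths of π_62 on ℤ/319ℤ: [70, 70, 70, 70, 14, 14, 10, 1]; 8 cycles in total.
8 cycles on 319: each ℓ→(−1)^(ℓ−1), product (−1)^311 = -1.
The Jacobi symbol (62|319) = -1 (Zolotarev) agrees.

-1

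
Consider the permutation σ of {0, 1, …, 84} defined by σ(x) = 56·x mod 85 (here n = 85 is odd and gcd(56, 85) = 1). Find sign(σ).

-1

Orbit of 11 under x↦56x: [11, 21, 71, 66, 41, 1, 56]… (length divides ord_85(56)).
10 cycles of lengths [16, 16, 16, 16, 16, 1, 1, 1, 1, 1].
sign(π) = (−1)^{n − #cycles} = (−1)^{85−10} = (−1)^75 = -1.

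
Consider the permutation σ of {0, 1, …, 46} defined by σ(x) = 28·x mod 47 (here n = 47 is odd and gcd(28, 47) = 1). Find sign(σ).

+1

Orbit of 14 under x↦28x: [14, 16, 25, 42, 1, 28, 32]… (length divides ord_47(28)).
The orbit structure of x ↦ 28x mod 47: 3 orbits of sizes [23, 23, 1].
47 − 3 = 44 transpositions; sign(π) = (−1)^44 = +1.
Check: (28/47) = +1 by Zolotarev.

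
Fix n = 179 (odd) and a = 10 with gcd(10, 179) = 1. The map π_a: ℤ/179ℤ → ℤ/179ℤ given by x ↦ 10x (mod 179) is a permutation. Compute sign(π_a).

Orbit of 7 under x↦10x: [7, 70, 163, 19, 11, 110, 26]… (length divides ord_179(10)).
The orbit structure of x ↦ 10x mod 179: 2 orbits of sizes [178, 1].
sign(π) = (−1)^{n − #cycles} = (−1)^{179−2} = (−1)^177 = -1.
(10|179)_J = -1 (Zolotarev's lemma cross-check).

-1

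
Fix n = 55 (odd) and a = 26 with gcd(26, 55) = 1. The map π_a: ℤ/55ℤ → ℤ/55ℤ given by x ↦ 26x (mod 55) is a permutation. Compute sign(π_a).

Trace 1: π^k(1) = [1, 26, 16, 31, 36] for k=0..4.
Cycle type of π: 5×10 + 1×5; total 15 cycles.
Σ(ℓ_i−1) = 55−15 = 40; sign = (−1)^40 = +1.

+1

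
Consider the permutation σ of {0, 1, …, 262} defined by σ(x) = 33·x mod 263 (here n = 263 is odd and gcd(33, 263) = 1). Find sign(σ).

+1

Trace 225: π^k(225) = [225, 61, 172, 153, 52, 138, 83] for k=0..6.
3 cycles of lengths [131, 131, 1].
263 − 3 = 260 transpositions; sign(π) = (−1)^260 = +1.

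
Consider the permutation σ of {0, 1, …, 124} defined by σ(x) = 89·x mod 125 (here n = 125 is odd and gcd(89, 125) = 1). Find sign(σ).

+1

Trace 11: π^k(11) = [11, 104, 6, 34, 26, 64, 71] for k=0..6.
7 cycles of lengths [50, 50, 10, 10, 2, 2, 1].
125 − 7 = 118 transpositions; sign(π) = (−1)^118 = +1.
The Jacobi symbol (89|125) = +1 (Zolotarev) agrees.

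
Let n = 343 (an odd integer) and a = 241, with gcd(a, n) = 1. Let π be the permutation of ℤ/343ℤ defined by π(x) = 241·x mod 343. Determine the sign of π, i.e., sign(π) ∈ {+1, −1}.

Orbit of 78 under x↦241x: [78, 276, 317, 251, 123, 145, 302]… (length divides ord_343(241)).
π_241 has 4 disjoint cycles with lengths [294, 42, 6, 1] on {0,…,342}.
With 4 cycles on 343 points, sign = (−1)^{343−4} = -1.
Check: (241/343) = -1 by Zolotarev.

-1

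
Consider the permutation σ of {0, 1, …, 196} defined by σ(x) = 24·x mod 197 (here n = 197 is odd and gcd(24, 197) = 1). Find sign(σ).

+1

Start at x=175: 175 → 63 → 133 → 40 → 172 → 188 → 178 → … (one orbit).
Cycle type of π: 49×4 + 1; total 5 cycles.
Σ(ℓ_i−1) = 197−5 = 192; sign = (−1)^192 = +1.
Zolotarev: (24|197) = +1, matching the cycle-count sign.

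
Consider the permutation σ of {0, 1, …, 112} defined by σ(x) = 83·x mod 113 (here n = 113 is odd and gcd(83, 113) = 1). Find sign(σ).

Trace 64: π^k(64) = [64, 1, 83, 109, 7, 16, 85] for k=0..6.
Decompose π into cycles: lengths [14, 14, 14, 14, 14, 14, 14, 14, 1] (9 cycles, including the fixed point 0).
sign(π) = (−1)^{n − #cycles} = (−1)^{113−9} = (−1)^104 = +1.
Via Zolotarev, sign(π_{83}) = (83|113) = +1.

+1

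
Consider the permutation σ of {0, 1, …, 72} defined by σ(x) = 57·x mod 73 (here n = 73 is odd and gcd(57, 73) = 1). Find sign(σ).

Trace 9: π^k(9) = [9, 2, 41, 1, 57, 37, 65] for k=0..6.
Decompose π into cycles: lengths [18, 18, 18, 18, 1] (5 cycles, including the fixed point 0).
With 5 cycles on 73 points, sign = (−1)^{73−5} = +1.
Zolotarev: (57|73) = +1, matching the cycle-count sign.

+1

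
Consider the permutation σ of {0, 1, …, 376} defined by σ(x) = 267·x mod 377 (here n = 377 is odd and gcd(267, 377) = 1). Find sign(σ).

-1

Start at x=257: 257 → 5 → 204 → 180 → 181 → 71 → 107 → … (one orbit).
π_267 has 8 disjoint cycles with lengths [84, 84, 84, 84, 14, 14, 12, 1] on {0,…,376}.
377 − 8 = 369 transpositions; sign(π) = (−1)^369 = -1.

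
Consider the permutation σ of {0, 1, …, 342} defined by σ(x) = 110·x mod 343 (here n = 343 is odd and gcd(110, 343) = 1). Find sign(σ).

Trace 27: π^k(27) = [27, 226, 164, 204, 145, 172, 55] for k=0..6.
4 cycles of lengths [294, 42, 6, 1].
With 4 cycles on 343 points, sign = (−1)^{343−4} = -1.

-1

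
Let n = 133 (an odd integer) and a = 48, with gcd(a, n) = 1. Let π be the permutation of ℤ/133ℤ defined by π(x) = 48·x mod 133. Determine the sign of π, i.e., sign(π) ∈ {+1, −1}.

Start at x=41: 41 → 106 → 34 → 36 → 132 → 85 → 90 → … (one orbit).
11 cycles of lengths [18, 18, 18, 18, 18, 18, 18, 2, 2, 2, 1].
n − c = 133 − 11 = 122; sign = (−1)^122 = +1.

+1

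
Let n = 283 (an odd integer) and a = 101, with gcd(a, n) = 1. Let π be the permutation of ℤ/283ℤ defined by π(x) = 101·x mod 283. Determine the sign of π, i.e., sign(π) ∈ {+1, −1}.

Orbit of 256 under x↦101x: [256, 103, 215, 207, 248, 144, 111]… (length divides ord_283(101)).
Decompose π into cycles: lengths [141, 141, 1] (3 cycles, including the fixed point 0).
n − c = 283 − 3 = 280; sign = (−1)^280 = +1.
(101|283)_J = +1 (Zolotarev's lemma cross-check).

+1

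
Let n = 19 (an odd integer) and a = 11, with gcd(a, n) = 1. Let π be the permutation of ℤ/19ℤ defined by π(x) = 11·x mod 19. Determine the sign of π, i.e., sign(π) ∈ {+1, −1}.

+1

Trace 7: π^k(7) = [7, 1, 11] for k=0..2.
Cycle lengths of π_11 on ℤ/19ℤ: [3, 3, 3, 3, 3, 3, 1]; 7 cycles in total.
Σ(ℓ_i−1) = 19−7 = 12; sign = (−1)^12 = +1.
Check: (11/19) = +1 by Zolotarev.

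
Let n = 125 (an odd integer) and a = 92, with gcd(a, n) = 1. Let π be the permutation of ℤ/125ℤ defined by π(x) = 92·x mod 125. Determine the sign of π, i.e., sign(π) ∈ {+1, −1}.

-1

Orbit of 86 under x↦92x: [86, 37, 29, 43, 81, 77, 84]… (length divides ord_125(92)).
The orbit structure of x ↦ 92x mod 125: 4 orbits of sizes [100, 20, 4, 1].
125 − 4 = 121 transpositions; sign(π) = (−1)^121 = -1.
Check: (92/125) = -1 by Zolotarev.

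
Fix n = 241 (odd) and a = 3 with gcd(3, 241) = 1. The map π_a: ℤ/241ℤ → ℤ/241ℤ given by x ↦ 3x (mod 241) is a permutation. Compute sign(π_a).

+1

Start at x=166: 166 → 16 → 48 → 144 → 191 → 91 → 32 → … (one orbit).
Decompose π into cycles: lengths [120, 120, 1] (3 cycles, including the fixed point 0).
241 − 3 = 238 transpositions; sign(π) = (−1)^238 = +1.
Via Zolotarev, sign(π_{3}) = (3|241) = +1.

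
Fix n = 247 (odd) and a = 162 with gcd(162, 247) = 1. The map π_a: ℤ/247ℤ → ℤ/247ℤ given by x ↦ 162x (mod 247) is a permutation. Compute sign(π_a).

+1

Start at x=36: 36 → 151 → 9 → 223 → 64 → 241 → 16 → … (one orbit).
9 cycles of lengths [36, 36, 36, 36, 36, 36, 18, 12, 1].
Σ(ℓ_i−1) = 247−9 = 238; sign = (−1)^238 = +1.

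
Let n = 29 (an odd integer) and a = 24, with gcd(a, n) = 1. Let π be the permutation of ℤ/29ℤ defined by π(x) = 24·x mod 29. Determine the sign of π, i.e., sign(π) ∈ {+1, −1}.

+1

Trace 23: π^k(23) = [23, 1, 24, 25, 20, 16, 7] for k=0..6.
Decompose π into cycles: lengths [7, 7, 7, 7, 1] (5 cycles, including the fixed point 0).
With 5 cycles on 29 points, sign = (−1)^{29−5} = +1.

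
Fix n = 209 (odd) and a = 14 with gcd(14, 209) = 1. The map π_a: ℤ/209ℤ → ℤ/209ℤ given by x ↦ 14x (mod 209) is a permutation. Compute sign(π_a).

Start at x=163: 163 → 192 → 180 → 12 → 168 → 53 → 115 → … (one orbit).
Decompose π into cycles: lengths [90, 90, 18, 5, 5, 1] (6 cycles, including the fixed point 0).
sign(π) = (−1)^{n − #cycles} = (−1)^{209−6} = (−1)^203 = -1.

-1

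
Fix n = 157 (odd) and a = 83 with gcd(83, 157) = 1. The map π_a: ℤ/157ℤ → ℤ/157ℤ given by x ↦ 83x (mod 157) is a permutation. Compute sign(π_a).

-1

Start at x=95: 95 → 35 → 79 → 120 → 69 → 75 → 102 → … (one orbit).
Cycle lengths of π_83 on ℤ/157ℤ: [156, 1]; 2 cycles in total.
n − c = 157 − 2 = 155; sign = (−1)^155 = -1.
Zolotarev: (83|157) = -1, matching the cycle-count sign.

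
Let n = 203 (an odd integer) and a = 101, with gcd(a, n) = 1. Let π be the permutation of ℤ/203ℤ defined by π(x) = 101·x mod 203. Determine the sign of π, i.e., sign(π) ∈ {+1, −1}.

+1

Orbit of 73 under x↦101x: [73, 65, 69, 67, 68, 169, 17]… (length divides ord_203(101)).
5 cycles of lengths [84, 84, 28, 6, 1].
n − c = 203 − 5 = 198; sign = (−1)^198 = +1.
Via Zolotarev, sign(π_{101}) = (101|203) = +1.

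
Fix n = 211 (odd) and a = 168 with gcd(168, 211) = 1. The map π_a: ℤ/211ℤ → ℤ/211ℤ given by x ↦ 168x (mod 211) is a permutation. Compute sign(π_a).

-1

Trace 157: π^k(157) = [157, 1, 168, 161, 40, 179, 110] for k=0..6.
Cycle type of π: 42×5 + 1; total 6 cycles.
211 − 6 = 205 transpositions; sign(π) = (−1)^205 = -1.
Zolotarev: (168|211) = -1, matching the cycle-count sign.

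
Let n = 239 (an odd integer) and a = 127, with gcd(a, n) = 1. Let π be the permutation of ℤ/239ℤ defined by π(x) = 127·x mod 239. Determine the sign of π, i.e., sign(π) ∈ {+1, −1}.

Trace 18: π^k(18) = [18, 135, 176, 125, 101, 160, 5] for k=0..6.
3 cycles of lengths [119, 119, 1].
sign(π) = (−1)^{n − #cycles} = (−1)^{239−3} = (−1)^236 = +1.

+1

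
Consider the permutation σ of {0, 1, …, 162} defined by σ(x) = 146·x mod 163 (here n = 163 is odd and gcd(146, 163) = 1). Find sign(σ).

Trace 36: π^k(36) = [36, 40, 135, 150, 58, 155, 136] for k=0..6.
Cycle lengths of π_146 on ℤ/163ℤ: [27, 27, 27, 27, 27, 27, 1]; 7 cycles in total.
With 7 cycles on 163 points, sign = (−1)^{163−7} = +1.
The Jacobi symbol (146|163) = +1 (Zolotarev) agrees.

+1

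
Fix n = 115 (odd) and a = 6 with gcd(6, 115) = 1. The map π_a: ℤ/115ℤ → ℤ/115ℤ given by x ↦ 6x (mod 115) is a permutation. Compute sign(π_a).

Start at x=36: 36 → 101 → 31 → 71 → 81 → 26 → 41 → … (one orbit).
Decompose π into cycles: lengths [11, 11, 11, 11, 11, 11, 11, 11, 11, 11, 1, 1, 1, 1, 1] (15 cycles, including the fixed point 0).
115 − 15 = 100 transpositions; sign(π) = (−1)^100 = +1.
Check: (6/115) = +1 by Zolotarev.

+1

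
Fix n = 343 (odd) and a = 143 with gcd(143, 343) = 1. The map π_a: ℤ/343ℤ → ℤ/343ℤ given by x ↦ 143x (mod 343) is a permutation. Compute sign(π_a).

-1

Orbit of 190 under x↦143x: [190, 73, 149, 41, 32, 117, 267]… (length divides ord_343(143)).
Cycle type of π: 294 + 42 + 6 + 1; total 4 cycles.
sign(π) = (−1)^{n − #cycles} = (−1)^{343−4} = (−1)^339 = -1.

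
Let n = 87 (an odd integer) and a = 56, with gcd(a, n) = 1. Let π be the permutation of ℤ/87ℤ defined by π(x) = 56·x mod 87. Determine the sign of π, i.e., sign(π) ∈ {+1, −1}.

+1

Trace 49: π^k(49) = [49, 47, 22, 14, 1, 56, 4] for k=0..6.
5 cycles of lengths [28, 28, 28, 2, 1].
Σ(ℓ_i−1) = 87−5 = 82; sign = (−1)^82 = +1.
Via Zolotarev, sign(π_{56}) = (56|87) = +1.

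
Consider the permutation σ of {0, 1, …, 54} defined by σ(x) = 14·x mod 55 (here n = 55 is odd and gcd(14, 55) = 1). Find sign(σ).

+1

Start at x=34: 34 → 36 → 9 → 16 → 4 → 1 → 14 → … (one orbit).
π_14 has 9 disjoint cycles with lengths [10, 10, 10, 10, 5, 5, 2, 2, 1] on {0,…,54}.
With 9 cycles on 55 points, sign = (−1)^{55−9} = +1.
The Jacobi symbol (14|55) = +1 (Zolotarev) agrees.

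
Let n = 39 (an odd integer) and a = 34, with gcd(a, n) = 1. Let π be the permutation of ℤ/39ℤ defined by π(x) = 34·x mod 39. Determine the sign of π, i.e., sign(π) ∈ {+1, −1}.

Trace 34: π^k(34) = [34, 25, 31, 1] for k=0..3.
12 cycles of lengths [4, 4, 4, 4, 4, 4, 4, 4, 4, 1, 1, 1].
n − c = 39 − 12 = 27; sign = (−1)^27 = -1.

-1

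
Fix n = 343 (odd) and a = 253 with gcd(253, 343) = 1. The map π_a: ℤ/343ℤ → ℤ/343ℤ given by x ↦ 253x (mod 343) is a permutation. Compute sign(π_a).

Start at x=204: 204 → 162 → 169 → 225 → 330 → 141 → 1 → … (one orbit).
π_253 has 19 disjoint cycles with lengths [49, 49, 49, 49, 49, 49, 7, 7, 7, 7, 7, 7, 1, 1, 1, 1, 1, 1, 1] on {0,…,342}.
n − c = 343 − 19 = 324; sign = (−1)^324 = +1.
Check: (253/343) = +1 by Zolotarev.

+1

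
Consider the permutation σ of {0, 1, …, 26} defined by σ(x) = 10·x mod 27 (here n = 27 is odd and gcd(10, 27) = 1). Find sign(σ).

Trace 19: π^k(19) = [19, 1, 10] for k=0..2.
The orbit structure of x ↦ 10x mod 27: 15 orbits of sizes [3, 3, 3, 3, 3, 3, 1, 1, 1, 1, 1, 1, 1, 1, 1].
15 cycles on 27: each ℓ→(−1)^(ℓ−1), product (−1)^12 = +1.
Via Zolotarev, sign(π_{10}) = (10|27) = +1.

+1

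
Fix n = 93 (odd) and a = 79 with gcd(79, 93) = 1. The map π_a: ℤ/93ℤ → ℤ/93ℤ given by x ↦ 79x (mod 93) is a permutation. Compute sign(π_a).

-1

Orbit of 1 under x↦79x: [1, 79, 10, 46, 7, 88, 70]… (length divides ord_93(79)).
Cycle type of π: 30×3 + 1×3; total 6 cycles.
sign(π) = (−1)^{n − #cycles} = (−1)^{93−6} = (−1)^87 = -1.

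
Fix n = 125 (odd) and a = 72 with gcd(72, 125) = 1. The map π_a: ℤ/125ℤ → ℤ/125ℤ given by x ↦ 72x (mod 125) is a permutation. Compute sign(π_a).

-1

Orbit of 96 under x↦72x: [96, 37, 39, 58, 51, 47, 9]… (length divides ord_125(72)).
π_72 has 4 disjoint cycles with lengths [100, 20, 4, 1] on {0,…,124}.
n − c = 125 − 4 = 121; sign = (−1)^121 = -1.
Zolotarev: (72|125) = -1, matching the cycle-count sign.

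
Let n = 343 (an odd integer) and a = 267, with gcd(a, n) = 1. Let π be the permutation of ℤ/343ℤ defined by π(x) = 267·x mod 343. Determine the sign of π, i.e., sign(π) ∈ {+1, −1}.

Orbit of 134 under x↦267x: [134, 106, 176, 1, 267, 288, 64]… (length divides ord_343(267)).
Cycle type of π: 49×6 + 7×6 + 1×7; total 19 cycles.
19 cycles on 343: each ℓ→(−1)^(ℓ−1), product (−1)^324 = +1.
The Jacobi symbol (267|343) = +1 (Zolotarev) agrees.

+1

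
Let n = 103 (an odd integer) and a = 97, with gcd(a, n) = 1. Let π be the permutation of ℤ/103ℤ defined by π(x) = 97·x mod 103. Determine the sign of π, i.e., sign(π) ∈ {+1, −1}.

Orbit of 34 under x↦97x: [34, 2, 91, 72, 83, 17, 1]… (length divides ord_103(97)).
Cycle lengths of π_97 on ℤ/103ℤ: [51, 51, 1]; 3 cycles in total.
sign(π) = (−1)^{n − #cycles} = (−1)^{103−3} = (−1)^100 = +1.
(97|103)_J = +1 (Zolotarev's lemma cross-check).

+1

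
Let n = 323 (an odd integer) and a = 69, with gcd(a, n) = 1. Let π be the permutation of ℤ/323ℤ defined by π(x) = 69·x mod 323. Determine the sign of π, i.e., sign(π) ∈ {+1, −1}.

Start at x=1: 1 → 69 → 239 → 18 → 273 → 103 → 1 (one orbit).
68 cycles of lengths [6, 6, 6, 6, 6, 6, 6, 6, 6, 6, 6, 6, 6, 6, 6, 6, 6, 6, 6, 6, 6, 6, 6, 6, 6, 6, 6, 6, 6, 6, 6, 6, 6, 6, 6, 6, 6, 6, 6, 6, 6, 6, 6, 6, 6, 6, 6, 6, 6, 6, 6, 1, 1, 1, 1, 1, 1, 1, 1, 1, 1, 1, 1, 1, 1, 1, 1, 1].
68 cycles on 323: each ℓ→(−1)^(ℓ−1), product (−1)^255 = -1.
The Jacobi symbol (69|323) = -1 (Zolotarev) agrees.

-1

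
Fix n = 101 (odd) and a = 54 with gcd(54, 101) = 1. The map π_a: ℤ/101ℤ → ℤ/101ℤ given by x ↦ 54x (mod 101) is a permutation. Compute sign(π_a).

+1

Trace 68: π^k(68) = [68, 36, 25, 37, 79, 24, 84] for k=0..6.
Cycle type of π: 25×4 + 1; total 5 cycles.
Σ(ℓ_i−1) = 101−5 = 96; sign = (−1)^96 = +1.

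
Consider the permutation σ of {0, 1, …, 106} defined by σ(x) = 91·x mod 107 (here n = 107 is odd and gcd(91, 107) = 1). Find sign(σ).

Start at x=74: 74 → 100 → 5 → 27 → 103 → 64 → 46 → … (one orbit).
Decompose π into cycles: lengths [106, 1] (2 cycles, including the fixed point 0).
2 cycles on 107: each ℓ→(−1)^(ℓ−1), product (−1)^105 = -1.

-1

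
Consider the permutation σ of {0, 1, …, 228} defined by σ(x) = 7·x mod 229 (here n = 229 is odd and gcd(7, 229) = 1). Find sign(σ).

Start at x=161: 161 → 211 → 103 → 34 → 9 → 63 → 212 → … (one orbit).
2 cycles of lengths [228, 1].
2 cycles on 229: each ℓ→(−1)^(ℓ−1), product (−1)^227 = -1.

-1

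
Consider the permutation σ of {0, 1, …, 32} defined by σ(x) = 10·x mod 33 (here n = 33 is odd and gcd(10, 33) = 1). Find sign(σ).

Start at x=10: 10 → 1 → 10 (one orbit).
π_10 has 18 disjoint cycles with lengths [2, 2, 2, 2, 2, 2, 2, 2, 2, 2, 2, 2, 2, 2, 2, 1, 1, 1] on {0,…,32}.
33 − 18 = 15 transpositions; sign(π) = (−1)^15 = -1.

-1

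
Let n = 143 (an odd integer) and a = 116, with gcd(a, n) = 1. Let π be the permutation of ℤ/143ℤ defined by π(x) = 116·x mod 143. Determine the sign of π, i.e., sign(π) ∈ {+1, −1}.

Trace 27: π^k(27) = [27, 129, 92, 90, 1, 116, 14] for k=0..6.
Cycle lengths of π_116 on ℤ/143ℤ: [10, 10, 10, 10, 10, 10, 10, 10, 10, 10, 10, 10, 10, 2, 2, 2, 2, 2, 2, 1]; 20 cycles in total.
n − c = 143 − 20 = 123; sign = (−1)^123 = -1.

-1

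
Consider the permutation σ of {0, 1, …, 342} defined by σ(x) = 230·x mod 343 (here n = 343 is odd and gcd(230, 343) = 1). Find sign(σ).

Start at x=15: 15 → 20 → 141 → 188 → 22 → 258 → 1 → … (one orbit).
Cycle lengths of π_230 on ℤ/343ℤ: [98, 98, 98, 14, 14, 14, 2, 2, 2, 1]; 10 cycles in total.
Σ(ℓ_i−1) = 343−10 = 333; sign = (−1)^333 = -1.
The Jacobi symbol (230|343) = -1 (Zolotarev) agrees.

-1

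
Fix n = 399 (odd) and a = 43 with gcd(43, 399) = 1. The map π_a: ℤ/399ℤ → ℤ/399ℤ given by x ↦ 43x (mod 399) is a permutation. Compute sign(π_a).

+1

Orbit of 106 under x↦43x: [106, 169, 85, 64, 358, 232, 1]… (length divides ord_399(43)).
π_43 has 63 disjoint cycles with lengths [9, 9, 9, 9, 9, 9, 9, 9, 9, 9, 9, 9, 9, 9, 9, 9, 9, 9, 9, 9, 9, 9, 9, 9, 9, 9, 9, 9, 9, 9, 9, 9, 9, 9, 9, 9, 9, 9, 9, 9, 9, 9, 1, 1, 1, 1, 1, 1, 1, 1, 1, 1, 1, 1, 1, 1, 1, 1, 1, 1, 1, 1, 1] on {0,…,398}.
With 63 cycles on 399 points, sign = (−1)^{399−63} = +1.
Check: (43/399) = +1 by Zolotarev.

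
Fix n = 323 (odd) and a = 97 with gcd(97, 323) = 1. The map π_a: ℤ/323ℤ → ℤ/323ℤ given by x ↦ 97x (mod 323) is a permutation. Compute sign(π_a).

+1

Trace 310: π^k(310) = [310, 31, 100, 10, 1, 97, 42] for k=0..6.
Cycle type of π: 144×2 + 18 + 16 + 1; total 5 cycles.
sign(π) = (−1)^{n − #cycles} = (−1)^{323−5} = (−1)^318 = +1.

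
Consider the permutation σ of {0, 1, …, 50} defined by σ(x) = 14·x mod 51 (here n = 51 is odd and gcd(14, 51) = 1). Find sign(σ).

+1

Trace 11: π^k(11) = [11, 1, 14, 43, 41, 13, 29] for k=0..6.
The orbit structure of x ↦ 14x mod 51: 5 orbits of sizes [16, 16, 16, 2, 1].
With 5 cycles on 51 points, sign = (−1)^{51−5} = +1.
(14|51)_J = +1 (Zolotarev's lemma cross-check).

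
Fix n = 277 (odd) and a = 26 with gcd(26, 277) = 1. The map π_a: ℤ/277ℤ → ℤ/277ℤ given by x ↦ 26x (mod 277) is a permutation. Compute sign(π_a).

-1

Orbit of 273 under x↦26x: [273, 173, 66, 54, 19, 217, 102]… (length divides ord_277(26)).
Cycle type of π: 92×3 + 1; total 4 cycles.
Σ(ℓ_i−1) = 277−4 = 273; sign = (−1)^273 = -1.
The Jacobi symbol (26|277) = -1 (Zolotarev) agrees.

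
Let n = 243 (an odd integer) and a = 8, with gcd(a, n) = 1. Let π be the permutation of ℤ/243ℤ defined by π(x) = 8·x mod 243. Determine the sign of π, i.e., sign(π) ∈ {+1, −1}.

-1

Trace 170: π^k(170) = [170, 145, 188, 46, 125, 28, 224] for k=0..6.
The orbit structure of x ↦ 8x mod 243: 14 orbits of sizes [54, 54, 54, 18, 18, 18, 6, 6, 6, 2, 2, 2, 2, 1].
Σ(ℓ_i−1) = 243−14 = 229; sign = (−1)^229 = -1.
Via Zolotarev, sign(π_{8}) = (8|243) = -1.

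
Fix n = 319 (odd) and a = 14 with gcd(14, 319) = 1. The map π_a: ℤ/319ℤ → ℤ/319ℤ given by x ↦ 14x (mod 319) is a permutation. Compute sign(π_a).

-1

Trace 124: π^k(124) = [124, 141, 60, 202, 276, 36, 185] for k=0..6.
π_14 has 6 disjoint cycles with lengths [140, 140, 28, 5, 5, 1] on {0,…,318}.
Σ(ℓ_i−1) = 319−6 = 313; sign = (−1)^313 = -1.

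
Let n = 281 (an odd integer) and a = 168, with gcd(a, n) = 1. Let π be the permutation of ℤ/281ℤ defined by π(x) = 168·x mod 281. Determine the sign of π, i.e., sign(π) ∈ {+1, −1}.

Start at x=113: 113 → 157 → 243 → 79 → 65 → 242 → 192 → … (one orbit).
The orbit structure of x ↦ 168x mod 281: 6 orbits of sizes [56, 56, 56, 56, 56, 1].
sign(π) = (−1)^{n − #cycles} = (−1)^{281−6} = (−1)^275 = -1.

-1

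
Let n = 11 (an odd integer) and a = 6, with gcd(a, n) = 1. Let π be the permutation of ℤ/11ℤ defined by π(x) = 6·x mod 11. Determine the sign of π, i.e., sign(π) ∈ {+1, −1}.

-1

Orbit of 9 under x↦6x: [9, 10, 5, 8, 4, 2, 1]… (length divides ord_11(6)).
Cycle lengths of π_6 on ℤ/11ℤ: [10, 1]; 2 cycles in total.
Σ(ℓ_i−1) = 11−2 = 9; sign = (−1)^9 = -1.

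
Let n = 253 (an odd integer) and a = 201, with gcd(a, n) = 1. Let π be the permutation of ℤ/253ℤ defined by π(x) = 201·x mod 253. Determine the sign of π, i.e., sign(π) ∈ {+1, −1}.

-1

Trace 3: π^k(3) = [3, 97, 16, 180, 1, 201, 174] for k=0..6.
π_201 has 6 disjoint cycles with lengths [110, 110, 22, 5, 5, 1] on {0,…,252}.
sign(π) = (−1)^{n − #cycles} = (−1)^{253−6} = (−1)^247 = -1.
The Jacobi symbol (201|253) = -1 (Zolotarev) agrees.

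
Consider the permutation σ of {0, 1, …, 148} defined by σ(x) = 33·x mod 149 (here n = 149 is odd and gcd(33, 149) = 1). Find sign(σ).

Start at x=127: 127 → 19 → 31 → 129 → 85 → 123 → 36 → … (one orbit).
Cycle lengths of π_33 on ℤ/149ℤ: [37, 37, 37, 37, 1]; 5 cycles in total.
n − c = 149 − 5 = 144; sign = (−1)^144 = +1.
Zolotarev: (33|149) = +1, matching the cycle-count sign.

+1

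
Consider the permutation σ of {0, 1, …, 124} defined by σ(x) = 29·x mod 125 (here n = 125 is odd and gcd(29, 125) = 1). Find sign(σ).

Start at x=91: 91 → 14 → 31 → 24 → 71 → 59 → 86 → … (one orbit).
π_29 has 7 disjoint cycles with lengths [50, 50, 10, 10, 2, 2, 1] on {0,…,124}.
With 7 cycles on 125 points, sign = (−1)^{125−7} = +1.
Via Zolotarev, sign(π_{29}) = (29|125) = +1.

+1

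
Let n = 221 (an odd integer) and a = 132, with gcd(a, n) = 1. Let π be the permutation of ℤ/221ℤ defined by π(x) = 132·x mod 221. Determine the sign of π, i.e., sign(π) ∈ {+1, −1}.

-1

Orbit of 149 under x↦132x: [149, 220, 89, 35, 200, 101, 72]… (length divides ord_221(132)).
22 cycles of lengths [12, 12, 12, 12, 12, 12, 12, 12, 12, 12, 12, 12, 12, 12, 12, 12, 12, 4, 4, 4, 4, 1].
221 − 22 = 199 transpositions; sign(π) = (−1)^199 = -1.
The Jacobi symbol (132|221) = -1 (Zolotarev) agrees.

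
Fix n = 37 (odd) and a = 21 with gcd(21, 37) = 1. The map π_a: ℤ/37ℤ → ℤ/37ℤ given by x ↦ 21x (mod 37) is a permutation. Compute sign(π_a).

+1

Start at x=27: 27 → 12 → 30 → 1 → 21 → 34 → 11 → … (one orbit).
The orbit structure of x ↦ 21x mod 37: 3 orbits of sizes [18, 18, 1].
37 − 3 = 34 transpositions; sign(π) = (−1)^34 = +1.
(21|37)_J = +1 (Zolotarev's lemma cross-check).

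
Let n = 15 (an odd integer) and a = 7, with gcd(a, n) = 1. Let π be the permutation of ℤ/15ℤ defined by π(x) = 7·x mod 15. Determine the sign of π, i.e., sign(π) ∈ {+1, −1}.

-1

Trace 4: π^k(4) = [4, 13, 1, 7] for k=0..3.
6 cycles of lengths [4, 4, 4, 1, 1, 1].
sign(π) = (−1)^{n − #cycles} = (−1)^{15−6} = (−1)^9 = -1.
Via Zolotarev, sign(π_{7}) = (7|15) = -1.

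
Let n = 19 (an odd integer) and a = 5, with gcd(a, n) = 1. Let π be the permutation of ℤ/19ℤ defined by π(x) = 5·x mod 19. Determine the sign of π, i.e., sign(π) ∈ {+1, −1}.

+1

Orbit of 7 under x↦5x: [7, 16, 4, 1, 5, 6, 11]… (length divides ord_19(5)).
Decompose π into cycles: lengths [9, 9, 1] (3 cycles, including the fixed point 0).
With 3 cycles on 19 points, sign = (−1)^{19−3} = +1.
The Jacobi symbol (5|19) = +1 (Zolotarev) agrees.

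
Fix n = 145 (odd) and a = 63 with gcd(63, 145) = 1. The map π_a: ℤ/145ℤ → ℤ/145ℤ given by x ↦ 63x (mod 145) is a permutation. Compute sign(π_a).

Orbit of 67 under x↦63x: [67, 16, 138, 139, 57, 111, 33]… (length divides ord_145(63)).
Cycle type of π: 28×4 + 14×2 + 4 + 1; total 8 cycles.
sign(π) = (−1)^{n − #cycles} = (−1)^{145−8} = (−1)^137 = -1.
Via Zolotarev, sign(π_{63}) = (63|145) = -1.

-1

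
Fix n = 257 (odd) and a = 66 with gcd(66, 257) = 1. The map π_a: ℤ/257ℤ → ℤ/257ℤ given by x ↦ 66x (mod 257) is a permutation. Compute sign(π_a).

-1

Trace 131: π^k(131) = [131, 165, 96, 168, 37, 129, 33] for k=0..6.
Decompose π into cycles: lengths [256, 1] (2 cycles, including the fixed point 0).
sign(π) = (−1)^{n − #cycles} = (−1)^{257−2} = (−1)^255 = -1.
Via Zolotarev, sign(π_{66}) = (66|257) = -1.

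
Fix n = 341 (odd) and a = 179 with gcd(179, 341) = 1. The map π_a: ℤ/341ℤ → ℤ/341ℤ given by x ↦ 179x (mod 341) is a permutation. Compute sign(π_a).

Start at x=113: 113 → 108 → 236 → 301 → 1 → 179 → 328 → … (one orbit).
Cycle type of π: 30×11 + 5×2 + 1; total 14 cycles.
With 14 cycles on 341 points, sign = (−1)^{341−14} = -1.

-1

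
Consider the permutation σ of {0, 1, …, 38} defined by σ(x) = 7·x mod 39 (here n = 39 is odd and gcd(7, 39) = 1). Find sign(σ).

-1

Start at x=25: 25 → 19 → 16 → 34 → 4 → 28 → 1 → … (one orbit).
The orbit structure of x ↦ 7x mod 39: 6 orbits of sizes [12, 12, 12, 1, 1, 1].
With 6 cycles on 39 points, sign = (−1)^{39−6} = -1.
The Jacobi symbol (7|39) = -1 (Zolotarev) agrees.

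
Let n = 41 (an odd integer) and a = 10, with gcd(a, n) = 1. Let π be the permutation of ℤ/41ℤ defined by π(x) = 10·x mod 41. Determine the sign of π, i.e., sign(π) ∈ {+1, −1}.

+1

Trace 1: π^k(1) = [1, 10, 18, 16, 37] for k=0..4.
Cycle type of π: 5×8 + 1; total 9 cycles.
n − c = 41 − 9 = 32; sign = (−1)^32 = +1.
Zolotarev: (10|41) = +1, matching the cycle-count sign.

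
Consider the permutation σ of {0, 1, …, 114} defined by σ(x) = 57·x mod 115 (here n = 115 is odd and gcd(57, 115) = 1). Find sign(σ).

+1

Orbit of 37 under x↦57x: [37, 39, 38, 96, 67, 24, 103]… (length divides ord_115(57)).
Decompose π into cycles: lengths [44, 44, 22, 4, 1] (5 cycles, including the fixed point 0).
5 cycles on 115: each ℓ→(−1)^(ℓ−1), product (−1)^110 = +1.
Via Zolotarev, sign(π_{57}) = (57|115) = +1.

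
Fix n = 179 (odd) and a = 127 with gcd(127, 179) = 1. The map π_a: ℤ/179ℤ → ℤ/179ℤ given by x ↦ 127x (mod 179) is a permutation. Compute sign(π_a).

-1

Start at x=80: 80 → 136 → 88 → 78 → 61 → 50 → 85 → … (one orbit).
Cycle type of π: 178 + 1; total 2 cycles.
n − c = 179 − 2 = 177; sign = (−1)^177 = -1.
The Jacobi symbol (127|179) = -1 (Zolotarev) agrees.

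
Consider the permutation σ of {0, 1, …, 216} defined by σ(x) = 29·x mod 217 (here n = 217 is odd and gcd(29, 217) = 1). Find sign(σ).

-1

Start at x=120: 120 → 8 → 15 → 1 → 29 → 190 → 85 → … (one orbit).
π_29 has 28 disjoint cycles with lengths [10, 10, 10, 10, 10, 10, 10, 10, 10, 10, 10, 10, 10, 10, 10, 10, 10, 10, 10, 10, 10, 1, 1, 1, 1, 1, 1, 1] on {0,…,216}.
sign(π) = (−1)^{n − #cycles} = (−1)^{217−28} = (−1)^189 = -1.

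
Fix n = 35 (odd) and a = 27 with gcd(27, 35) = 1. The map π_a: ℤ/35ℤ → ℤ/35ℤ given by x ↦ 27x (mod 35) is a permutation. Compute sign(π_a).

Orbit of 29 under x↦27x: [29, 13, 1, 27]… (length divides ord_35(27)).
The orbit structure of x ↦ 27x mod 35: 11 orbits of sizes [4, 4, 4, 4, 4, 4, 4, 2, 2, 2, 1].
35 − 11 = 24 transpositions; sign(π) = (−1)^24 = +1.
Via Zolotarev, sign(π_{27}) = (27|35) = +1.

+1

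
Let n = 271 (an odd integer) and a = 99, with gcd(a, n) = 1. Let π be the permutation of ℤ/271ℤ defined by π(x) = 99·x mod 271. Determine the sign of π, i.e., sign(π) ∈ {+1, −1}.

Orbit of 80 under x↦99x: [80, 61, 77, 35, 213, 220, 100]… (length divides ord_271(99)).
Cycle type of π: 135×2 + 1; total 3 cycles.
3 cycles on 271: each ℓ→(−1)^(ℓ−1), product (−1)^268 = +1.

+1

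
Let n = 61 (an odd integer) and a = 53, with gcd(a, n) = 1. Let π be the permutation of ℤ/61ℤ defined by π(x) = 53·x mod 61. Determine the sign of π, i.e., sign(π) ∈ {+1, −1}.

Start at x=41: 41 → 38 → 1 → 53 → 3 → 37 → 9 → … (one orbit).
The orbit structure of x ↦ 53x mod 61: 4 orbits of sizes [20, 20, 20, 1].
4 cycles on 61: each ℓ→(−1)^(ℓ−1), product (−1)^57 = -1.
(53|61)_J = -1 (Zolotarev's lemma cross-check).

-1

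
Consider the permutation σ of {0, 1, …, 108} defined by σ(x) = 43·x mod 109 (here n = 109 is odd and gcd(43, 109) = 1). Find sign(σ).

+1

Start at x=27: 27 → 71 → 1 → 43 → 105 → 46 → 16 → … (one orbit).
Cycle type of π: 18×6 + 1; total 7 cycles.
7 cycles on 109: each ℓ→(−1)^(ℓ−1), product (−1)^102 = +1.
Check: (43/109) = +1 by Zolotarev.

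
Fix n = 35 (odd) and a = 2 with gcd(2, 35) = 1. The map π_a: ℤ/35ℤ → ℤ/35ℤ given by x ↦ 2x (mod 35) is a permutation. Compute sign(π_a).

Trace 22: π^k(22) = [22, 9, 18, 1, 2, 4, 8] for k=0..6.
Cycle type of π: 12×2 + 4 + 3×2 + 1; total 6 cycles.
35 − 6 = 29 transpositions; sign(π) = (−1)^29 = -1.

-1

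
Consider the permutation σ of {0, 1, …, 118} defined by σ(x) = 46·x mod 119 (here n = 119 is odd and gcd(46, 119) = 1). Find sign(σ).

-1

Start at x=93: 93 → 113 → 81 → 37 → 36 → 109 → 16 → … (one orbit).
Cycle lengths of π_46 on ℤ/119ℤ: [48, 48, 16, 3, 3, 1]; 6 cycles in total.
119 − 6 = 113 transpositions; sign(π) = (−1)^113 = -1.
Via Zolotarev, sign(π_{46}) = (46|119) = -1.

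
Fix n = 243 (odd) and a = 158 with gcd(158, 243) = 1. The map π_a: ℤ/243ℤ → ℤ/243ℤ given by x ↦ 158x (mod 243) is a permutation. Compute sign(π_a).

Trace 241: π^k(241) = [241, 170, 130, 128, 55, 185, 70] for k=0..6.
6 cycles of lengths [162, 54, 18, 6, 2, 1].
243 − 6 = 237 transpositions; sign(π) = (−1)^237 = -1.
(158|243)_J = -1 (Zolotarev's lemma cross-check).

-1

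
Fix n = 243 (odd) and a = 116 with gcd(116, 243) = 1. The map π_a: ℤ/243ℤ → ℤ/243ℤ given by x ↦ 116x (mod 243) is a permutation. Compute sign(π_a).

-1

Start at x=127: 127 → 152 → 136 → 224 → 226 → 215 → 154 → … (one orbit).
14 cycles of lengths [54, 54, 54, 18, 18, 18, 6, 6, 6, 2, 2, 2, 2, 1].
With 14 cycles on 243 points, sign = (−1)^{243−14} = -1.
Check: (116/243) = -1 by Zolotarev.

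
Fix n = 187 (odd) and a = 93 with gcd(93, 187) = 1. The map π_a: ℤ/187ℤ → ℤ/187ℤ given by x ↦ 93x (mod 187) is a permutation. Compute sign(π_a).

+1

Orbit of 64 under x↦93x: [64, 155, 16, 179, 4, 185, 1]… (length divides ord_187(93)).
9 cycles of lengths [40, 40, 40, 40, 8, 8, 5, 5, 1].
187 − 9 = 178 transpositions; sign(π) = (−1)^178 = +1.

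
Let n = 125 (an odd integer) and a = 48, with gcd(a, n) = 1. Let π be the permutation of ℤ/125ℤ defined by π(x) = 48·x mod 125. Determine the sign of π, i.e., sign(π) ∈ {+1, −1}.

-1

Orbit of 111 under x↦48x: [111, 78, 119, 87, 51, 73, 4]… (length divides ord_125(48)).
Cycle type of π: 100 + 20 + 4 + 1; total 4 cycles.
n − c = 125 − 4 = 121; sign = (−1)^121 = -1.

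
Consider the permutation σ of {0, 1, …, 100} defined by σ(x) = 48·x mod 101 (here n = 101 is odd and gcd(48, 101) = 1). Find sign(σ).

Orbit of 55 under x↦48x: [55, 14, 66, 37, 59, 4, 91]… (length divides ord_101(48)).
π_48 has 2 disjoint cycles with lengths [100, 1] on {0,…,100}.
2 cycles on 101: each ℓ→(−1)^(ℓ−1), product (−1)^99 = -1.

-1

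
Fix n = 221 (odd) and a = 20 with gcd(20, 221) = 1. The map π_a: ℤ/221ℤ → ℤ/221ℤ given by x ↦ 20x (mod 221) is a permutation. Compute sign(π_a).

Trace 37: π^k(37) = [37, 77, 214, 81, 73, 134, 28] for k=0..6.
7 cycles of lengths [48, 48, 48, 48, 16, 12, 1].
With 7 cycles on 221 points, sign = (−1)^{221−7} = +1.
(20|221)_J = +1 (Zolotarev's lemma cross-check).

+1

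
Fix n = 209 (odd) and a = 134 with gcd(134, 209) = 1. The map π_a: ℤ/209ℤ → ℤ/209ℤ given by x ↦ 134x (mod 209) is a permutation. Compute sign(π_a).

Orbit of 1 under x↦134x: [1, 134, 191, 96, 115, 153, 20]… (length divides ord_209(134)).
π_134 has 38 disjoint cycles with lengths [10, 10, 10, 10, 10, 10, 10, 10, 10, 10, 10, 10, 10, 10, 10, 10, 10, 10, 10, 1, 1, 1, 1, 1, 1, 1, 1, 1, 1, 1, 1, 1, 1, 1, 1, 1, 1, 1] on {0,…,208}.
n − c = 209 − 38 = 171; sign = (−1)^171 = -1.
Check: (134/209) = -1 by Zolotarev.

-1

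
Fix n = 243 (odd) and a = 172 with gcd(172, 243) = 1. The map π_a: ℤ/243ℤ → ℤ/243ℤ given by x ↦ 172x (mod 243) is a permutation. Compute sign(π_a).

Trace 109: π^k(109) = [109, 37, 46, 136, 64, 73, 163] for k=0..6.
27 cycles of lengths [27, 27, 27, 27, 27, 27, 9, 9, 9, 9, 9, 9, 3, 3, 3, 3, 3, 3, 1, 1, 1, 1, 1, 1, 1, 1, 1].
Σ(ℓ_i−1) = 243−27 = 216; sign = (−1)^216 = +1.
Via Zolotarev, sign(π_{172}) = (172|243) = +1.

+1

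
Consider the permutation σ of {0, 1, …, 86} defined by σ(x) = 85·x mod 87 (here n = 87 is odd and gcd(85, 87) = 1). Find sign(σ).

-1

Trace 85: π^k(85) = [85, 4, 79, 16, 55, 64, 46] for k=0..6.
6 cycles of lengths [28, 28, 28, 1, 1, 1].
sign(π) = (−1)^{n − #cycles} = (−1)^{87−6} = (−1)^81 = -1.
The Jacobi symbol (85|87) = -1 (Zolotarev) agrees.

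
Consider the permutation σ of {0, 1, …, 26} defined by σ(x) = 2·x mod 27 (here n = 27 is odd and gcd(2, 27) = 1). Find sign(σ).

Start at x=17: 17 → 7 → 14 → 1 → 2 → 4 → 8 → … (one orbit).
Decompose π into cycles: lengths [18, 6, 2, 1] (4 cycles, including the fixed point 0).
sign(π) = (−1)^{n − #cycles} = (−1)^{27−4} = (−1)^23 = -1.
Check: (2/27) = -1 by Zolotarev.

-1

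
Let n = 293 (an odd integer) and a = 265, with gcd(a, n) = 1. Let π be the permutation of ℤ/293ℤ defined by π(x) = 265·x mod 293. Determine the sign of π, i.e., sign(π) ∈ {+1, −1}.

-1

Orbit of 27 under x↦265x: [27, 123, 72, 35, 192, 191, 219]… (length divides ord_293(265)).
2 cycles of lengths [292, 1].
sign(π) = (−1)^{n − #cycles} = (−1)^{293−2} = (−1)^291 = -1.
The Jacobi symbol (265|293) = -1 (Zolotarev) agrees.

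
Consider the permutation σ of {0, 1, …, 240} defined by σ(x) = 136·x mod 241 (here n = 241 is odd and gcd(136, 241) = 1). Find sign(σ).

Start at x=47: 47 → 126 → 25 → 26 → 162 → 101 → 240 → … (one orbit).
π_136 has 4 disjoint cycles with lengths [80, 80, 80, 1] on {0,…,240}.
n − c = 241 − 4 = 237; sign = (−1)^237 = -1.
Zolotarev: (136|241) = -1, matching the cycle-count sign.

-1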